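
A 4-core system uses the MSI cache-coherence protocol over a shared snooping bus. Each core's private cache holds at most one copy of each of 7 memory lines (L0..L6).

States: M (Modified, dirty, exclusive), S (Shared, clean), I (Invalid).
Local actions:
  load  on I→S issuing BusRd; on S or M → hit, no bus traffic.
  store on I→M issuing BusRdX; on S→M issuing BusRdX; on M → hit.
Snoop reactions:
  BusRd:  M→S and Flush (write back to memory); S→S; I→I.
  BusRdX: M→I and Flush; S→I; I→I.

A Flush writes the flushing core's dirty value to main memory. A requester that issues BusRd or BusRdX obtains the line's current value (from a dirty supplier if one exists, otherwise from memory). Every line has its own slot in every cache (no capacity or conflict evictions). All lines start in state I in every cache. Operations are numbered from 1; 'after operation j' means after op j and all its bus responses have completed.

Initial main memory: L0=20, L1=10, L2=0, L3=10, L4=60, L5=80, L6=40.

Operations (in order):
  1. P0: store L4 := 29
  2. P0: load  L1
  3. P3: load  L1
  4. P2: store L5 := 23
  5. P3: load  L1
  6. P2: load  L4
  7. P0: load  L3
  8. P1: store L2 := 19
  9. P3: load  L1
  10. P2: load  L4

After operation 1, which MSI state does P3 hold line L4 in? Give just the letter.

  op1 P0: store L4 := 29 → M/I/I/I on L4; bus BusRdX; mem=60
  op2 P0: load  L1 → S/I/I/I on L1; bus BusRd; mem=10
  op3 P3: load  L1 → S/I/I/S on L1; bus BusRd; mem=10
  op4 P2: store L5 := 23 → I/I/M/I on L5; bus BusRdX; mem=80
  op5 P3: load  L1 → S/I/I/S on L1; bus (none); mem=10
  op6 P2: load  L4 → S/I/S/I on L4; bus BusRd Flush; mem=29
  op7 P0: load  L3 → S/I/I/I on L3; bus BusRd; mem=10
  op8 P1: store L2 := 19 → I/M/I/I on L2; bus BusRdX; mem=0
  op9 P3: load  L1 → S/I/I/S on L1; bus (none); mem=10
  op10 P2: load  L4 → S/I/S/I on L4; bus (none); mem=29

state = I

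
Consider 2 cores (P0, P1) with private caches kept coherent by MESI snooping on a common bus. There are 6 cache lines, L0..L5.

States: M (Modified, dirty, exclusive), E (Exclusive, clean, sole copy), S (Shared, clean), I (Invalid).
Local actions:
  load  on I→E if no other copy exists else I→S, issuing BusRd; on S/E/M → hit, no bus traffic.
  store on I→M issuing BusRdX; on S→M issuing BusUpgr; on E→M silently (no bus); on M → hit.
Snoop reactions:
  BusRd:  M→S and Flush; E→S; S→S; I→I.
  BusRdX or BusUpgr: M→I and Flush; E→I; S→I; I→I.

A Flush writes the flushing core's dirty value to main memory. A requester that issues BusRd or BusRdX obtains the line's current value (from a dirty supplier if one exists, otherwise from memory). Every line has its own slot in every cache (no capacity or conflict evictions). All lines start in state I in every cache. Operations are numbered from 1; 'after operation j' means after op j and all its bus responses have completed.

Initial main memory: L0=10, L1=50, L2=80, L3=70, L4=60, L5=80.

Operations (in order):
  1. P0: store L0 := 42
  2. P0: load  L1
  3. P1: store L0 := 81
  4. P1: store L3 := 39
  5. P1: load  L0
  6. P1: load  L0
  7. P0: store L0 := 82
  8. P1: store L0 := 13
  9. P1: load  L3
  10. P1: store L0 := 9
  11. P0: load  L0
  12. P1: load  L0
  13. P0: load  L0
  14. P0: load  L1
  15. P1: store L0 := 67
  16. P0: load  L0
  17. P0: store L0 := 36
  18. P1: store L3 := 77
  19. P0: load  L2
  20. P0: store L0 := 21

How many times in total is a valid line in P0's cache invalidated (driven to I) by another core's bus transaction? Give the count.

  op1 P0: store L0 := 42 → M/I on L0; bus BusRdX; mem=10
  op2 P0: load  L1 → E/I on L1; bus BusRd; mem=50
  op3 P1: store L0 := 81 → I/M on L0; bus BusRdX Flush; mem=42
  op4 P1: store L3 := 39 → I/M on L3; bus BusRdX; mem=70
  op5 P1: load  L0 → I/M on L0; bus (none); mem=42
  op6 P1: load  L0 → I/M on L0; bus (none); mem=42
  op7 P0: store L0 := 82 → M/I on L0; bus BusRdX Flush; mem=81
  op8 P1: store L0 := 13 → I/M on L0; bus BusRdX Flush; mem=82
  op9 P1: load  L3 → I/M on L3; bus (none); mem=70
  op10 P1: store L0 := 9 → I/M on L0; bus (none); mem=82
  op11 P0: load  L0 → S/S on L0; bus BusRd Flush; mem=9
  op12 P1: load  L0 → S/S on L0; bus (none); mem=9
  op13 P0: load  L0 → S/S on L0; bus (none); mem=9
  op14 P0: load  L1 → E/I on L1; bus (none); mem=50
  op15 P1: store L0 := 67 → I/M on L0; bus BusUpgr; mem=9
  op16 P0: load  L0 → S/S on L0; bus BusRd Flush; mem=67
  op17 P0: store L0 := 36 → M/I on L0; bus BusUpgr; mem=67
  op18 P1: store L3 := 77 → I/M on L3; bus (none); mem=70
  op19 P0: load  L2 → E/I on L2; bus BusRd; mem=80
  op20 P0: store L0 := 21 → M/I on L0; bus (none); mem=67

invalidations = 3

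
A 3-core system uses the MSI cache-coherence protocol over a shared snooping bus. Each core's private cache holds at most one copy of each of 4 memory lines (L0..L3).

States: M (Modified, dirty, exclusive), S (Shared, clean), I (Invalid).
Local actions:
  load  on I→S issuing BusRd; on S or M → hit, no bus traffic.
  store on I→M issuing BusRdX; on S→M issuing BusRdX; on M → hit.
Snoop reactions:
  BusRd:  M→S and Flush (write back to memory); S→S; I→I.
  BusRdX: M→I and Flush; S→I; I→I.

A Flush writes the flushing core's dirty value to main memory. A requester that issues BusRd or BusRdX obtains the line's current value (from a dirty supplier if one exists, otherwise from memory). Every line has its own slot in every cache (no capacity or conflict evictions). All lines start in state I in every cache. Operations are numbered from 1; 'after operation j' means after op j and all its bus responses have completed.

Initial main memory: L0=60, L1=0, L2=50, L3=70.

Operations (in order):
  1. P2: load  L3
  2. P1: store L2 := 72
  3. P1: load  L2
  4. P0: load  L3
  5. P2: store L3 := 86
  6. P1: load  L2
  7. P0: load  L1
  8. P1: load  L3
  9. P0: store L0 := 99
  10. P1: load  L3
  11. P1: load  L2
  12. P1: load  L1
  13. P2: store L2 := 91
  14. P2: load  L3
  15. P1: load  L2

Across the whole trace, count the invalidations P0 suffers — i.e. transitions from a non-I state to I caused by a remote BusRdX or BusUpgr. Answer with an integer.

[1] P2: load  L3 | P0:I, P1:I, P2:S(70) | bus: BusRd
[2] P1: store L2 := 72 | P0:I, P1:M(72), P2:I | bus: BusRdX
[3] P1: load  L2 | P0:I, P1:M(72), P2:I | bus: none
[4] P0: load  L3 | P0:S(70), P1:I, P2:S(70) | bus: BusRd
[5] P2: store L3 := 86 | P0:I, P1:I, P2:M(86) | bus: BusRdX
[6] P1: load  L2 | P0:I, P1:M(72), P2:I | bus: none
[7] P0: load  L1 | P0:S(0), P1:I, P2:I | bus: BusRd
[8] P1: load  L3 | P0:I, P1:S(86), P2:S(86) | bus: BusRd,Flush
[9] P0: store L0 := 99 | P0:M(99), P1:I, P2:I | bus: BusRdX
[10] P1: load  L3 | P0:I, P1:S(86), P2:S(86) | bus: none
[11] P1: load  L2 | P0:I, P1:M(72), P2:I | bus: none
[12] P1: load  L1 | P0:S(0), P1:S(0), P2:I | bus: BusRd
[13] P2: store L2 := 91 | P0:I, P1:I, P2:M(91) | bus: BusRdX,Flush
[14] P2: load  L3 | P0:I, P1:S(86), P2:S(86) | bus: none
[15] P1: load  L2 | P0:I, P1:S(91), P2:S(91) | bus: BusRd,Flush

invalidations = 1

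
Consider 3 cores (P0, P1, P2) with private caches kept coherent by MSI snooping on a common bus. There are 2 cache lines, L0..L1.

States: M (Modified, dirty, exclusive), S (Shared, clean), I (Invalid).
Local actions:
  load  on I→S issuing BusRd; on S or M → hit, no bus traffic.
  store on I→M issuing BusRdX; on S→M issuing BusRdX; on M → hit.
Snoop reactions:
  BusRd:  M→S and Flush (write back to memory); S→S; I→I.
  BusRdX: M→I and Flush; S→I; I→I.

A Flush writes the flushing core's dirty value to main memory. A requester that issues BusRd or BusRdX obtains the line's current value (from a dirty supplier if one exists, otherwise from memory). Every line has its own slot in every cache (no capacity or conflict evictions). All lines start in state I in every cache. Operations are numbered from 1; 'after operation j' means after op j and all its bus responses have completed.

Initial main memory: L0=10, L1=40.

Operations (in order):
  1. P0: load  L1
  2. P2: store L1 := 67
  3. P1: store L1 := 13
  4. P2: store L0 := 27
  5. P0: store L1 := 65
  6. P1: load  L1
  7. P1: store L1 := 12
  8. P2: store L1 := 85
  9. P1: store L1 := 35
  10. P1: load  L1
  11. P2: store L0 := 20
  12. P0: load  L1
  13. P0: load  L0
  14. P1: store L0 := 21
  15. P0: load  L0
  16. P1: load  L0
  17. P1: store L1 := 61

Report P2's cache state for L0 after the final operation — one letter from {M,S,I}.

state = I

1. P0: load  L1  bus=[BusRd]  L1: P0=S P1=I P2=I  mem[L1]=40
2. P2: store L1 := 67  bus=[BusRdX]  L1: P0=I P1=I P2=M  mem[L1]=40
3. P1: store L1 := 13  bus=[BusRdX,Flush]  L1: P0=I P1=M P2=I  mem[L1]=67
4. P2: store L0 := 27  bus=[BusRdX]  L0: P0=I P1=I P2=M  mem[L0]=10
5. P0: store L1 := 65  bus=[BusRdX,Flush]  L1: P0=M P1=I P2=I  mem[L1]=13
6. P1: load  L1  bus=[BusRd,Flush]  L1: P0=S P1=S P2=I  mem[L1]=65
7. P1: store L1 := 12  bus=[BusRdX]  L1: P0=I P1=M P2=I  mem[L1]=65
8. P2: store L1 := 85  bus=[BusRdX,Flush]  L1: P0=I P1=I P2=M  mem[L1]=12
9. P1: store L1 := 35  bus=[BusRdX,Flush]  L1: P0=I P1=M P2=I  mem[L1]=85
10. P1: load  L1  bus=[-]  L1: P0=I P1=M P2=I  mem[L1]=85
11. P2: store L0 := 20  bus=[-]  L0: P0=I P1=I P2=M  mem[L0]=10
12. P0: load  L1  bus=[BusRd,Flush]  L1: P0=S P1=S P2=I  mem[L1]=35
13. P0: load  L0  bus=[BusRd,Flush]  L0: P0=S P1=I P2=S  mem[L0]=20
14. P1: store L0 := 21  bus=[BusRdX]  L0: P0=I P1=M P2=I  mem[L0]=20
15. P0: load  L0  bus=[BusRd,Flush]  L0: P0=S P1=S P2=I  mem[L0]=21
16. P1: load  L0  bus=[-]  L0: P0=S P1=S P2=I  mem[L0]=21
17. P1: store L1 := 61  bus=[BusRdX]  L1: P0=I P1=M P2=I  mem[L1]=35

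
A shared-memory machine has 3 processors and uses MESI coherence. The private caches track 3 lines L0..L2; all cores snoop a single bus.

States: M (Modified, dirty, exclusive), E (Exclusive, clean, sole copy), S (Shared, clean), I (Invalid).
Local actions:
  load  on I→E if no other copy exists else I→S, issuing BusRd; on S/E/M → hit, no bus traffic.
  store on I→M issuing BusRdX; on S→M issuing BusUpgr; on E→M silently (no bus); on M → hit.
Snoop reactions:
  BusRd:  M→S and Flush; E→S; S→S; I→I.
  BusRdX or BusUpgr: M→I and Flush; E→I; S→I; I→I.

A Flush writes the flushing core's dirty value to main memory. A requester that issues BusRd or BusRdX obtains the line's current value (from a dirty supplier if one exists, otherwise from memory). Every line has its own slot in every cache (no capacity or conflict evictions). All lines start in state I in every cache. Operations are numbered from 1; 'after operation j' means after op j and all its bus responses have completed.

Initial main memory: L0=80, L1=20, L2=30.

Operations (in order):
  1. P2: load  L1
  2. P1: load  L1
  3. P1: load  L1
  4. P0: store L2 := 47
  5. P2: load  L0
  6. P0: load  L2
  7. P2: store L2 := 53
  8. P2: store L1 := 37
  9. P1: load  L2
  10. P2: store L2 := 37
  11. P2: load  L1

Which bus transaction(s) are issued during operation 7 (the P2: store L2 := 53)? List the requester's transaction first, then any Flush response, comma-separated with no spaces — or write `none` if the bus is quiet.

1. P2: load  L1  bus=[BusRd]  L1: P0=I P1=I P2=E  mem[L1]=20
2. P1: load  L1  bus=[BusRd]  L1: P0=I P1=S P2=S  mem[L1]=20
3. P1: load  L1  bus=[-]  L1: P0=I P1=S P2=S  mem[L1]=20
4. P0: store L2 := 47  bus=[BusRdX]  L2: P0=M P1=I P2=I  mem[L2]=30
5. P2: load  L0  bus=[BusRd]  L0: P0=I P1=I P2=E  mem[L0]=80
6. P0: load  L2  bus=[-]  L2: P0=M P1=I P2=I  mem[L2]=30
7. P2: store L2 := 53  bus=[BusRdX,Flush]  L2: P0=I P1=I P2=M  mem[L2]=47
8. P2: store L1 := 37  bus=[BusUpgr]  L1: P0=I P1=I P2=M  mem[L1]=20
9. P1: load  L2  bus=[BusRd,Flush]  L2: P0=I P1=S P2=S  mem[L2]=53
10. P2: store L2 := 37  bus=[BusUpgr]  L2: P0=I P1=I P2=M  mem[L2]=53
11. P2: load  L1  bus=[-]  L1: P0=I P1=I P2=M  mem[L1]=20

bus = BusRdX,Flush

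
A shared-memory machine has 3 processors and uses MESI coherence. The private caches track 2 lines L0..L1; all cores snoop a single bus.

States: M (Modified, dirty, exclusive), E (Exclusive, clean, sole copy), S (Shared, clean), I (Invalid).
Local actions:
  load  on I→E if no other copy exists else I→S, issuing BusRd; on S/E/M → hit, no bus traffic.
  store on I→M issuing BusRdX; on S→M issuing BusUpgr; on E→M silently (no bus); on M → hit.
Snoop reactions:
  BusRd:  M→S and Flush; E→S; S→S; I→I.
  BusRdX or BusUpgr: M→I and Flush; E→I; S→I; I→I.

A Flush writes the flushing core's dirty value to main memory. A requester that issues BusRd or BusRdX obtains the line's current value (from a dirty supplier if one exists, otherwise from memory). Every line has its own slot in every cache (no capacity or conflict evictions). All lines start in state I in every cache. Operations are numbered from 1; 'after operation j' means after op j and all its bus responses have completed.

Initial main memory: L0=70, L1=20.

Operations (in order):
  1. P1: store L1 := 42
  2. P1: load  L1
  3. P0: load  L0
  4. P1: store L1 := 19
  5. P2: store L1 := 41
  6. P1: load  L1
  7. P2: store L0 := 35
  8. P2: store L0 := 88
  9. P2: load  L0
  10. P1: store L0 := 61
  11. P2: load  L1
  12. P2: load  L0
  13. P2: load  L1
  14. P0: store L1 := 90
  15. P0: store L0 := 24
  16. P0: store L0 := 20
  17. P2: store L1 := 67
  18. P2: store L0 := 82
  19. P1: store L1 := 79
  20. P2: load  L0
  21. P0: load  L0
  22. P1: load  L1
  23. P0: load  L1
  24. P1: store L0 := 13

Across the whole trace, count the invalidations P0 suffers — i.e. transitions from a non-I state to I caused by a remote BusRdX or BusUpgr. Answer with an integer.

invalidations = 4

step 1: P1: store L1 := 42  ⟶  IMI  (L1)  txn=BusRdX  M[L1]=20
step 2: P1: load  L1  ⟶  IMI  (L1)  txn=∅  M[L1]=20
step 3: P0: load  L0  ⟶  EII  (L0)  txn=BusRd  M[L0]=70
step 4: P1: store L1 := 19  ⟶  IMI  (L1)  txn=∅  M[L1]=20
step 5: P2: store L1 := 41  ⟶  IIM  (L1)  txn=BusRdX+Flush  M[L1]=19
step 6: P1: load  L1  ⟶  ISS  (L1)  txn=BusRd+Flush  M[L1]=41
step 7: P2: store L0 := 35  ⟶  IIM  (L0)  txn=BusRdX  M[L0]=70
step 8: P2: store L0 := 88  ⟶  IIM  (L0)  txn=∅  M[L0]=70
step 9: P2: load  L0  ⟶  IIM  (L0)  txn=∅  M[L0]=70
step 10: P1: store L0 := 61  ⟶  IMI  (L0)  txn=BusRdX+Flush  M[L0]=88
step 11: P2: load  L1  ⟶  ISS  (L1)  txn=∅  M[L1]=41
step 12: P2: load  L0  ⟶  ISS  (L0)  txn=BusRd+Flush  M[L0]=61
step 13: P2: load  L1  ⟶  ISS  (L1)  txn=∅  M[L1]=41
step 14: P0: store L1 := 90  ⟶  MII  (L1)  txn=BusRdX  M[L1]=41
step 15: P0: store L0 := 24  ⟶  MII  (L0)  txn=BusRdX  M[L0]=61
step 16: P0: store L0 := 20  ⟶  MII  (L0)  txn=∅  M[L0]=61
step 17: P2: store L1 := 67  ⟶  IIM  (L1)  txn=BusRdX+Flush  M[L1]=90
step 18: P2: store L0 := 82  ⟶  IIM  (L0)  txn=BusRdX+Flush  M[L0]=20
step 19: P1: store L1 := 79  ⟶  IMI  (L1)  txn=BusRdX+Flush  M[L1]=67
step 20: P2: load  L0  ⟶  IIM  (L0)  txn=∅  M[L0]=20
step 21: P0: load  L0  ⟶  SIS  (L0)  txn=BusRd+Flush  M[L0]=82
step 22: P1: load  L1  ⟶  IMI  (L1)  txn=∅  M[L1]=67
step 23: P0: load  L1  ⟶  SSI  (L1)  txn=BusRd+Flush  M[L1]=79
step 24: P1: store L0 := 13  ⟶  IMI  (L0)  txn=BusRdX  M[L0]=82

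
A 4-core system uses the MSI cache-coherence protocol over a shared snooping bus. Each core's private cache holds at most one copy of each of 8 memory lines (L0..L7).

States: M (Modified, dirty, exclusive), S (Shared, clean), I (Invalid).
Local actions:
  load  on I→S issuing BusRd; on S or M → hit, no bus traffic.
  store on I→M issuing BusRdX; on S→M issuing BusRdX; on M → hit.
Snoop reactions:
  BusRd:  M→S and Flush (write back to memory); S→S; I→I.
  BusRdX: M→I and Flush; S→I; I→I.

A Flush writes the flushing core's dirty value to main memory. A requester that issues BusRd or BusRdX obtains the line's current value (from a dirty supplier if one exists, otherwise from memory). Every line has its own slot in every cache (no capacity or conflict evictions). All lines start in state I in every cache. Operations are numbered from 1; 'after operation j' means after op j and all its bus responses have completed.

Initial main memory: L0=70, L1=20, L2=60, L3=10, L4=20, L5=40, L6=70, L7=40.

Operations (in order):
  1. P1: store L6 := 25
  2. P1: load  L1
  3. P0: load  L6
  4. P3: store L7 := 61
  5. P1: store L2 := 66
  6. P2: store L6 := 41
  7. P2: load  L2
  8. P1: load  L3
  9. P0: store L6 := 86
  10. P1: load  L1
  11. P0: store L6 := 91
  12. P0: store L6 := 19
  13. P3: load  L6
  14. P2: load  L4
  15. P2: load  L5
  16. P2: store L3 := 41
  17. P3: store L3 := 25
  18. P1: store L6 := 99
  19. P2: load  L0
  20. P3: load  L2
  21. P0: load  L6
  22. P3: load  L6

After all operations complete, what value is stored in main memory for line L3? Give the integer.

step 1: P1: store L6 := 25  ⟶  IMII  (L6)  txn=BusRdX  M[L6]=70
step 2: P1: load  L1  ⟶  ISII  (L1)  txn=BusRd  M[L1]=20
step 3: P0: load  L6  ⟶  SSII  (L6)  txn=BusRd+Flush  M[L6]=25
step 4: P3: store L7 := 61  ⟶  IIIM  (L7)  txn=BusRdX  M[L7]=40
step 5: P1: store L2 := 66  ⟶  IMII  (L2)  txn=BusRdX  M[L2]=60
step 6: P2: store L6 := 41  ⟶  IIMI  (L6)  txn=BusRdX  M[L6]=25
step 7: P2: load  L2  ⟶  ISSI  (L2)  txn=BusRd+Flush  M[L2]=66
step 8: P1: load  L3  ⟶  ISII  (L3)  txn=BusRd  M[L3]=10
step 9: P0: store L6 := 86  ⟶  MIII  (L6)  txn=BusRdX+Flush  M[L6]=41
step 10: P1: load  L1  ⟶  ISII  (L1)  txn=∅  M[L1]=20
step 11: P0: store L6 := 91  ⟶  MIII  (L6)  txn=∅  M[L6]=41
step 12: P0: store L6 := 19  ⟶  MIII  (L6)  txn=∅  M[L6]=41
step 13: P3: load  L6  ⟶  SIIS  (L6)  txn=BusRd+Flush  M[L6]=19
step 14: P2: load  L4  ⟶  IISI  (L4)  txn=BusRd  M[L4]=20
step 15: P2: load  L5  ⟶  IISI  (L5)  txn=BusRd  M[L5]=40
step 16: P2: store L3 := 41  ⟶  IIMI  (L3)  txn=BusRdX  M[L3]=10
step 17: P3: store L3 := 25  ⟶  IIIM  (L3)  txn=BusRdX+Flush  M[L3]=41
step 18: P1: store L6 := 99  ⟶  IMII  (L6)  txn=BusRdX  M[L6]=19
step 19: P2: load  L0  ⟶  IISI  (L0)  txn=BusRd  M[L0]=70
step 20: P3: load  L2  ⟶  ISSS  (L2)  txn=BusRd  M[L2]=66
step 21: P0: load  L6  ⟶  SSII  (L6)  txn=BusRd+Flush  M[L6]=99
step 22: P3: load  L6  ⟶  SSIS  (L6)  txn=BusRd  M[L6]=99

memory[L3] = 41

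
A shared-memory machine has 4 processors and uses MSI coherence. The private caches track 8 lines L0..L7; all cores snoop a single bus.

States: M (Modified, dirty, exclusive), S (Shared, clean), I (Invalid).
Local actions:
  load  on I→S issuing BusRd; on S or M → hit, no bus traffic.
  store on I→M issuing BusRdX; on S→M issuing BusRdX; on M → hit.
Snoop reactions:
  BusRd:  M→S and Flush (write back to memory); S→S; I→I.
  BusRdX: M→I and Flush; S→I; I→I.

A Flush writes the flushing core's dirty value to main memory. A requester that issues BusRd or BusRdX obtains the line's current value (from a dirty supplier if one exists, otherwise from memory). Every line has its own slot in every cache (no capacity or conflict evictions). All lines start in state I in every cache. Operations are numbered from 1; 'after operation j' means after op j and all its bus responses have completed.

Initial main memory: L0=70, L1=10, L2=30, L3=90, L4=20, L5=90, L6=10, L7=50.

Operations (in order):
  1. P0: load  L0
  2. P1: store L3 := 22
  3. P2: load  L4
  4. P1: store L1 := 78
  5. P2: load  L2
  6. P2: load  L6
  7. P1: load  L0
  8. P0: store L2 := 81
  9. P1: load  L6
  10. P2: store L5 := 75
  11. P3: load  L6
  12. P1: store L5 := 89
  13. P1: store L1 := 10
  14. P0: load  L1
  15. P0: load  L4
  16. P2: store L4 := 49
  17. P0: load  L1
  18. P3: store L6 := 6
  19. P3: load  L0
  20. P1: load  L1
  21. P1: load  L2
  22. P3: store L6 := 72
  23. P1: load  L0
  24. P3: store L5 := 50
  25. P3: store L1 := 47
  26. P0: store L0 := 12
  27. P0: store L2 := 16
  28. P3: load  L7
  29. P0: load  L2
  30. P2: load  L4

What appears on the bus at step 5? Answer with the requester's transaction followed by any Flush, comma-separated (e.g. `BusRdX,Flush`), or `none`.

[1] P0: load  L0 | P0:S(70), P1:I, P2:I, P3:I | bus: BusRd
[2] P1: store L3 := 22 | P0:I, P1:M(22), P2:I, P3:I | bus: BusRdX
[3] P2: load  L4 | P0:I, P1:I, P2:S(20), P3:I | bus: BusRd
[4] P1: store L1 := 78 | P0:I, P1:M(78), P2:I, P3:I | bus: BusRdX
[5] P2: load  L2 | P0:I, P1:I, P2:S(30), P3:I | bus: BusRd
[6] P2: load  L6 | P0:I, P1:I, P2:S(10), P3:I | bus: BusRd
[7] P1: load  L0 | P0:S(70), P1:S(70), P2:I, P3:I | bus: BusRd
[8] P0: store L2 := 81 | P0:M(81), P1:I, P2:I, P3:I | bus: BusRdX
[9] P1: load  L6 | P0:I, P1:S(10), P2:S(10), P3:I | bus: BusRd
[10] P2: store L5 := 75 | P0:I, P1:I, P2:M(75), P3:I | bus: BusRdX
[11] P3: load  L6 | P0:I, P1:S(10), P2:S(10), P3:S(10) | bus: BusRd
[12] P1: store L5 := 89 | P0:I, P1:M(89), P2:I, P3:I | bus: BusRdX,Flush
[13] P1: store L1 := 10 | P0:I, P1:M(10), P2:I, P3:I | bus: none
[14] P0: load  L1 | P0:S(10), P1:S(10), P2:I, P3:I | bus: BusRd,Flush
[15] P0: load  L4 | P0:S(20), P1:I, P2:S(20), P3:I | bus: BusRd
[16] P2: store L4 := 49 | P0:I, P1:I, P2:M(49), P3:I | bus: BusRdX
[17] P0: load  L1 | P0:S(10), P1:S(10), P2:I, P3:I | bus: none
[18] P3: store L6 := 6 | P0:I, P1:I, P2:I, P3:M(6) | bus: BusRdX
[19] P3: load  L0 | P0:S(70), P1:S(70), P2:I, P3:S(70) | bus: BusRd
[20] P1: load  L1 | P0:S(10), P1:S(10), P2:I, P3:I | bus: none
[21] P1: load  L2 | P0:S(81), P1:S(81), P2:I, P3:I | bus: BusRd,Flush
[22] P3: store L6 := 72 | P0:I, P1:I, P2:I, P3:M(72) | bus: none
[23] P1: load  L0 | P0:S(70), P1:S(70), P2:I, P3:S(70) | bus: none
[24] P3: store L5 := 50 | P0:I, P1:I, P2:I, P3:M(50) | bus: BusRdX,Flush
[25] P3: store L1 := 47 | P0:I, P1:I, P2:I, P3:M(47) | bus: BusRdX
[26] P0: store L0 := 12 | P0:M(12), P1:I, P2:I, P3:I | bus: BusRdX
[27] P0: store L2 := 16 | P0:M(16), P1:I, P2:I, P3:I | bus: BusRdX
[28] P3: load  L7 | P0:I, P1:I, P2:I, P3:S(50) | bus: BusRd
[29] P0: load  L2 | P0:M(16), P1:I, P2:I, P3:I | bus: none
[30] P2: load  L4 | P0:I, P1:I, P2:M(49), P3:I | bus: none

bus = BusRd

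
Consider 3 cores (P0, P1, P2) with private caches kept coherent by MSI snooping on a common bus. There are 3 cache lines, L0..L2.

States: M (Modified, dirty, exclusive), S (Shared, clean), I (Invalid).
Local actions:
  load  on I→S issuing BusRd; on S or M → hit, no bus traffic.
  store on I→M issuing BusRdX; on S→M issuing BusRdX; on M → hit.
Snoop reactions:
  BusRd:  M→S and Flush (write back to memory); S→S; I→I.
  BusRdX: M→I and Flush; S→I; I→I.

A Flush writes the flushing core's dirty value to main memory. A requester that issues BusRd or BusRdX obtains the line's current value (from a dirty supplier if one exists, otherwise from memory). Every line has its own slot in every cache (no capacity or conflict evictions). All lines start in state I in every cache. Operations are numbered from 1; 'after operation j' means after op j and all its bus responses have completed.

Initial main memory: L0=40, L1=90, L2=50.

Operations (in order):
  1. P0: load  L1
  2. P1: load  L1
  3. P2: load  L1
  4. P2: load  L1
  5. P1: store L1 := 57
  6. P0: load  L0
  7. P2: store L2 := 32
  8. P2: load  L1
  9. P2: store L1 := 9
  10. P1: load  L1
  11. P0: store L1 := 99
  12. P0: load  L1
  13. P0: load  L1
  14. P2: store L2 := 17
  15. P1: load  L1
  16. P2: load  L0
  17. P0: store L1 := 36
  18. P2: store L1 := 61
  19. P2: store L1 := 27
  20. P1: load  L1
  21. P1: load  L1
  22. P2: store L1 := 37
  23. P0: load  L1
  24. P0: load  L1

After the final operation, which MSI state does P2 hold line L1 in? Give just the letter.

state = S

  op1 P0: load  L1 → S/I/I on L1; bus BusRd; mem=90
  op2 P1: load  L1 → S/S/I on L1; bus BusRd; mem=90
  op3 P2: load  L1 → S/S/S on L1; bus BusRd; mem=90
  op4 P2: load  L1 → S/S/S on L1; bus (none); mem=90
  op5 P1: store L1 := 57 → I/M/I on L1; bus BusRdX; mem=90
  op6 P0: load  L0 → S/I/I on L0; bus BusRd; mem=40
  op7 P2: store L2 := 32 → I/I/M on L2; bus BusRdX; mem=50
  op8 P2: load  L1 → I/S/S on L1; bus BusRd Flush; mem=57
  op9 P2: store L1 := 9 → I/I/M on L1; bus BusRdX; mem=57
  op10 P1: load  L1 → I/S/S on L1; bus BusRd Flush; mem=9
  op11 P0: store L1 := 99 → M/I/I on L1; bus BusRdX; mem=9
  op12 P0: load  L1 → M/I/I on L1; bus (none); mem=9
  op13 P0: load  L1 → M/I/I on L1; bus (none); mem=9
  op14 P2: store L2 := 17 → I/I/M on L2; bus (none); mem=50
  op15 P1: load  L1 → S/S/I on L1; bus BusRd Flush; mem=99
  op16 P2: load  L0 → S/I/S on L0; bus BusRd; mem=40
  op17 P0: store L1 := 36 → M/I/I on L1; bus BusRdX; mem=99
  op18 P2: store L1 := 61 → I/I/M on L1; bus BusRdX Flush; mem=36
  op19 P2: store L1 := 27 → I/I/M on L1; bus (none); mem=36
  op20 P1: load  L1 → I/S/S on L1; bus BusRd Flush; mem=27
  op21 P1: load  L1 → I/S/S on L1; bus (none); mem=27
  op22 P2: store L1 := 37 → I/I/M on L1; bus BusRdX; mem=27
  op23 P0: load  L1 → S/I/S on L1; bus BusRd Flush; mem=37
  op24 P0: load  L1 → S/I/S on L1; bus (none); mem=37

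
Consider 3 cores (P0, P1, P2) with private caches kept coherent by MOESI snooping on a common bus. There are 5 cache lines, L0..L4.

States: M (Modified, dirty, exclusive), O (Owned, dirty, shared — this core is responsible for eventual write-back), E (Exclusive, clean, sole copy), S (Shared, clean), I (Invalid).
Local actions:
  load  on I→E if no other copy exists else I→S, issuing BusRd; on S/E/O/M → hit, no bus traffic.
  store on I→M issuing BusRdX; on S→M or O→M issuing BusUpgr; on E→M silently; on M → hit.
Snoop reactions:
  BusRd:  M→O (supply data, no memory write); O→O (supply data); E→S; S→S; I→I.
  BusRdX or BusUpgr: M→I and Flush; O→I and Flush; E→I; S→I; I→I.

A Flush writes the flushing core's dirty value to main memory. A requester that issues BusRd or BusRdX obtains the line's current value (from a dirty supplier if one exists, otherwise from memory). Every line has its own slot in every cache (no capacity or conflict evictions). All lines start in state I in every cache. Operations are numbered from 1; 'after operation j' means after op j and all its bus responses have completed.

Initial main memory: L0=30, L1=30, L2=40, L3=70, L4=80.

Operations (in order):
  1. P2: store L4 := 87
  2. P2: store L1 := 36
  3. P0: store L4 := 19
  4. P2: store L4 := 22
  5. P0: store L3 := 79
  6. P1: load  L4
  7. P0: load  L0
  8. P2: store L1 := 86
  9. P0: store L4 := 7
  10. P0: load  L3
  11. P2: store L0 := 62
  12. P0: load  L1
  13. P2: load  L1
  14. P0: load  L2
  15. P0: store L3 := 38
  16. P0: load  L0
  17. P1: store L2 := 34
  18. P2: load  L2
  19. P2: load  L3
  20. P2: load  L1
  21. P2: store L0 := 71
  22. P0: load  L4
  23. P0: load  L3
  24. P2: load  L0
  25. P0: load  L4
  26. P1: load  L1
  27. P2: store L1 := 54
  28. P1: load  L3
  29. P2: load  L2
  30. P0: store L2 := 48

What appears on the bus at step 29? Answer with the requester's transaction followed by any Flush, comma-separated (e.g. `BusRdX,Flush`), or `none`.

[1] P2: store L4 := 87 | P0:I, P1:I, P2:M(87) | bus: BusRdX
[2] P2: store L1 := 36 | P0:I, P1:I, P2:M(36) | bus: BusRdX
[3] P0: store L4 := 19 | P0:M(19), P1:I, P2:I | bus: BusRdX,Flush
[4] P2: store L4 := 22 | P0:I, P1:I, P2:M(22) | bus: BusRdX,Flush
[5] P0: store L3 := 79 | P0:M(79), P1:I, P2:I | bus: BusRdX
[6] P1: load  L4 | P0:I, P1:S(22), P2:O(22) | bus: BusRd
[7] P0: load  L0 | P0:E(30), P1:I, P2:I | bus: BusRd
[8] P2: store L1 := 86 | P0:I, P1:I, P2:M(86) | bus: none
[9] P0: store L4 := 7 | P0:M(7), P1:I, P2:I | bus: BusRdX,Flush
[10] P0: load  L3 | P0:M(79), P1:I, P2:I | bus: none
[11] P2: store L0 := 62 | P0:I, P1:I, P2:M(62) | bus: BusRdX
[12] P0: load  L1 | P0:S(86), P1:I, P2:O(86) | bus: BusRd
[13] P2: load  L1 | P0:S(86), P1:I, P2:O(86) | bus: none
[14] P0: load  L2 | P0:E(40), P1:I, P2:I | bus: BusRd
[15] P0: store L3 := 38 | P0:M(38), P1:I, P2:I | bus: none
[16] P0: load  L0 | P0:S(62), P1:I, P2:O(62) | bus: BusRd
[17] P1: store L2 := 34 | P0:I, P1:M(34), P2:I | bus: BusRdX
[18] P2: load  L2 | P0:I, P1:O(34), P2:S(34) | bus: BusRd
[19] P2: load  L3 | P0:O(38), P1:I, P2:S(38) | bus: BusRd
[20] P2: load  L1 | P0:S(86), P1:I, P2:O(86) | bus: none
[21] P2: store L0 := 71 | P0:I, P1:I, P2:M(71) | bus: BusUpgr
[22] P0: load  L4 | P0:M(7), P1:I, P2:I | bus: none
[23] P0: load  L3 | P0:O(38), P1:I, P2:S(38) | bus: none
[24] P2: load  L0 | P0:I, P1:I, P2:M(71) | bus: none
[25] P0: load  L4 | P0:M(7), P1:I, P2:I | bus: none
[26] P1: load  L1 | P0:S(86), P1:S(86), P2:O(86) | bus: BusRd
[27] P2: store L1 := 54 | P0:I, P1:I, P2:M(54) | bus: BusUpgr
[28] P1: load  L3 | P0:O(38), P1:S(38), P2:S(38) | bus: BusRd
[29] P2: load  L2 | P0:I, P1:O(34), P2:S(34) | bus: none
[30] P0: store L2 := 48 | P0:M(48), P1:I, P2:I | bus: BusRdX,Flush

bus = none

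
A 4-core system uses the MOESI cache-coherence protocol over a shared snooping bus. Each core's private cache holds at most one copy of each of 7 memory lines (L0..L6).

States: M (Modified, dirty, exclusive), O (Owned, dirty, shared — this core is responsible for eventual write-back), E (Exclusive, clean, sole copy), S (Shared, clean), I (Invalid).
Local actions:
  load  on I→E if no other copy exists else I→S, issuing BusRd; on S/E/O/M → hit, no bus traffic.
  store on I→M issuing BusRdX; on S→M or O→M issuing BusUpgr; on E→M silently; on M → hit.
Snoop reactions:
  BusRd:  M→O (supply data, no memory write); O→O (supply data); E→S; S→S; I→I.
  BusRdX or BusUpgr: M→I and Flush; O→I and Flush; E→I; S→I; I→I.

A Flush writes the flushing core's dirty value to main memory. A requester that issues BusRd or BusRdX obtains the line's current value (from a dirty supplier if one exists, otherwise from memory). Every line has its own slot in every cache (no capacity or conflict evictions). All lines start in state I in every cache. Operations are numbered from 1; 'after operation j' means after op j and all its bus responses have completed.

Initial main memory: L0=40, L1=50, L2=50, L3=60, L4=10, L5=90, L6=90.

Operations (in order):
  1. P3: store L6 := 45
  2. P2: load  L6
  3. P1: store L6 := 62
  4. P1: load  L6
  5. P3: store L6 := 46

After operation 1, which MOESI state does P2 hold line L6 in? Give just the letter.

state = I

  op1 P3: store L6 := 45 → I/I/I/M on L6; bus BusRdX; mem=90
  op2 P2: load  L6 → I/I/S/O on L6; bus BusRd; mem=90
  op3 P1: store L6 := 62 → I/M/I/I on L6; bus BusRdX Flush; mem=45
  op4 P1: load  L6 → I/M/I/I on L6; bus (none); mem=45
  op5 P3: store L6 := 46 → I/I/I/M on L6; bus BusRdX Flush; mem=62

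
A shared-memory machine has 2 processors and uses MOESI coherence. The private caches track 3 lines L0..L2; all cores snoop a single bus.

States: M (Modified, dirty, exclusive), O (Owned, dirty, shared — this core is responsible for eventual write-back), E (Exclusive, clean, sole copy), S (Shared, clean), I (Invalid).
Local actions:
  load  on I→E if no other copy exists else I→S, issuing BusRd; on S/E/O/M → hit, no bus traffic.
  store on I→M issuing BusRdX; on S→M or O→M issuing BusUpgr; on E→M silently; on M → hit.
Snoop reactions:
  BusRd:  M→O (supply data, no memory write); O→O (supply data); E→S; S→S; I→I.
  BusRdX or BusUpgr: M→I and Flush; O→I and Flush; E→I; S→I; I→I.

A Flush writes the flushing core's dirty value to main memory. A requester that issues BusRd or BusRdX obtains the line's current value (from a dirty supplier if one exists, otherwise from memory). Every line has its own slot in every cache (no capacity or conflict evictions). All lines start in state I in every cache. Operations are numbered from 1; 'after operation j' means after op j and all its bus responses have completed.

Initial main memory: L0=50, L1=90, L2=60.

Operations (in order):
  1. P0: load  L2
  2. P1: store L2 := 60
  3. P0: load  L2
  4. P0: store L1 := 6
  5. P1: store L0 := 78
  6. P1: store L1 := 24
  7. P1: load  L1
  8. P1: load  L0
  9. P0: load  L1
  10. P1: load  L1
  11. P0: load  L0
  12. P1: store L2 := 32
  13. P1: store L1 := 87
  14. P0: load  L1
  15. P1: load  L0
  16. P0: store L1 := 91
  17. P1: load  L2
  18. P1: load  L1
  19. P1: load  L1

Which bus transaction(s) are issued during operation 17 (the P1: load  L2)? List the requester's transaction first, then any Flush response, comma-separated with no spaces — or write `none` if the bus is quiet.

bus = none

  op1 P0: load  L2 → E/I on L2; bus BusRd; mem=60
  op2 P1: store L2 := 60 → I/M on L2; bus BusRdX; mem=60
  op3 P0: load  L2 → S/O on L2; bus BusRd; mem=60
  op4 P0: store L1 := 6 → M/I on L1; bus BusRdX; mem=90
  op5 P1: store L0 := 78 → I/M on L0; bus BusRdX; mem=50
  op6 P1: store L1 := 24 → I/M on L1; bus BusRdX Flush; mem=6
  op7 P1: load  L1 → I/M on L1; bus (none); mem=6
  op8 P1: load  L0 → I/M on L0; bus (none); mem=50
  op9 P0: load  L1 → S/O on L1; bus BusRd; mem=6
  op10 P1: load  L1 → S/O on L1; bus (none); mem=6
  op11 P0: load  L0 → S/O on L0; bus BusRd; mem=50
  op12 P1: store L2 := 32 → I/M on L2; bus BusUpgr; mem=60
  op13 P1: store L1 := 87 → I/M on L1; bus BusUpgr; mem=6
  op14 P0: load  L1 → S/O on L1; bus BusRd; mem=6
  op15 P1: load  L0 → S/O on L0; bus (none); mem=50
  op16 P0: store L1 := 91 → M/I on L1; bus BusUpgr Flush; mem=87
  op17 P1: load  L2 → I/M on L2; bus (none); mem=60
  op18 P1: load  L1 → O/S on L1; bus BusRd; mem=87
  op19 P1: load  L1 → O/S on L1; bus (none); mem=87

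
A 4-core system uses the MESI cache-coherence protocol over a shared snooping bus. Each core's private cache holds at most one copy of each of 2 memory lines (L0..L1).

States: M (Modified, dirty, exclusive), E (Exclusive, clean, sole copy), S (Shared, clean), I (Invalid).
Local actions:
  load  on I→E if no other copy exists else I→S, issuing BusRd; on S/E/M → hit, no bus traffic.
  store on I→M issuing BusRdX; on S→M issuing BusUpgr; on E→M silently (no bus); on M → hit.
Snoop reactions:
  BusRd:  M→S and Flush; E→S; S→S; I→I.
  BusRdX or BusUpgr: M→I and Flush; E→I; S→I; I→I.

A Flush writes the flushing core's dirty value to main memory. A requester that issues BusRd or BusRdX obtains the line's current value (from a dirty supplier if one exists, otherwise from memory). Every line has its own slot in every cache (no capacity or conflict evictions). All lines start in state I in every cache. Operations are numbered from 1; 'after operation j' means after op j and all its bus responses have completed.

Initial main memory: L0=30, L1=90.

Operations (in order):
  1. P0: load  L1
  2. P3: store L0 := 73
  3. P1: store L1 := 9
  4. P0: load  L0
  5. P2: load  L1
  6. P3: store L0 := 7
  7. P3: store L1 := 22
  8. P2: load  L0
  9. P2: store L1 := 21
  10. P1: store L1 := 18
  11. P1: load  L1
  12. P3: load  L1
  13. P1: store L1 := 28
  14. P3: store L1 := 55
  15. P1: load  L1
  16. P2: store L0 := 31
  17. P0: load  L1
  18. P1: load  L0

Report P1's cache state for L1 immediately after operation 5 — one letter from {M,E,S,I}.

[1] P0: load  L1 | P0:E(90), P1:I, P2:I, P3:I | bus: BusRd
[2] P3: store L0 := 73 | P0:I, P1:I, P2:I, P3:M(73) | bus: BusRdX
[3] P1: store L1 := 9 | P0:I, P1:M(9), P2:I, P3:I | bus: BusRdX
[4] P0: load  L0 | P0:S(73), P1:I, P2:I, P3:S(73) | bus: BusRd,Flush
[5] P2: load  L1 | P0:I, P1:S(9), P2:S(9), P3:I | bus: BusRd,Flush
[6] P3: store L0 := 7 | P0:I, P1:I, P2:I, P3:M(7) | bus: BusUpgr
[7] P3: store L1 := 22 | P0:I, P1:I, P2:I, P3:M(22) | bus: BusRdX
[8] P2: load  L0 | P0:I, P1:I, P2:S(7), P3:S(7) | bus: BusRd,Flush
[9] P2: store L1 := 21 | P0:I, P1:I, P2:M(21), P3:I | bus: BusRdX,Flush
[10] P1: store L1 := 18 | P0:I, P1:M(18), P2:I, P3:I | bus: BusRdX,Flush
[11] P1: load  L1 | P0:I, P1:M(18), P2:I, P3:I | bus: none
[12] P3: load  L1 | P0:I, P1:S(18), P2:I, P3:S(18) | bus: BusRd,Flush
[13] P1: store L1 := 28 | P0:I, P1:M(28), P2:I, P3:I | bus: BusUpgr
[14] P3: store L1 := 55 | P0:I, P1:I, P2:I, P3:M(55) | bus: BusRdX,Flush
[15] P1: load  L1 | P0:I, P1:S(55), P2:I, P3:S(55) | bus: BusRd,Flush
[16] P2: store L0 := 31 | P0:I, P1:I, P2:M(31), P3:I | bus: BusUpgr
[17] P0: load  L1 | P0:S(55), P1:S(55), P2:I, P3:S(55) | bus: BusRd
[18] P1: load  L0 | P0:I, P1:S(31), P2:S(31), P3:I | bus: BusRd,Flush

state = S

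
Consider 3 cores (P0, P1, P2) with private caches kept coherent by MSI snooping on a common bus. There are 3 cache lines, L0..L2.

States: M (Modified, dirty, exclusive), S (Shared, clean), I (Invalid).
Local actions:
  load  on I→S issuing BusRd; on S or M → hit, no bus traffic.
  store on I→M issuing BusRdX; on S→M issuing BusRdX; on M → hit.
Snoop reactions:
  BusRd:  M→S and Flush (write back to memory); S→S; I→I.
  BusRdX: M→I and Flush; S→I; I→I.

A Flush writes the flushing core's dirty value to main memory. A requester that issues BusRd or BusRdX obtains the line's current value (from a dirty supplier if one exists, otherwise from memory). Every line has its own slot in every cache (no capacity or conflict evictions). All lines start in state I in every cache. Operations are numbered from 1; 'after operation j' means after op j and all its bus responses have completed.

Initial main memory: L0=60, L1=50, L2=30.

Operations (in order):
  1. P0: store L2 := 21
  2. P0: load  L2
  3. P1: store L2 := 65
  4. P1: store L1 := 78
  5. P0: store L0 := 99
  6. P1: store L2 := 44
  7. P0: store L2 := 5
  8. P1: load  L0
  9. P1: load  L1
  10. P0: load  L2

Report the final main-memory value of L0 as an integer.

  op1 P0: store L2 := 21 → M/I/I on L2; bus BusRdX; mem=30
  op2 P0: load  L2 → M/I/I on L2; bus (none); mem=30
  op3 P1: store L2 := 65 → I/M/I on L2; bus BusRdX Flush; mem=21
  op4 P1: store L1 := 78 → I/M/I on L1; bus BusRdX; mem=50
  op5 P0: store L0 := 99 → M/I/I on L0; bus BusRdX; mem=60
  op6 P1: store L2 := 44 → I/M/I on L2; bus (none); mem=21
  op7 P0: store L2 := 5 → M/I/I on L2; bus BusRdX Flush; mem=44
  op8 P1: load  L0 → S/S/I on L0; bus BusRd Flush; mem=99
  op9 P1: load  L1 → I/M/I on L1; bus (none); mem=50
  op10 P0: load  L2 → M/I/I on L2; bus (none); mem=44

memory[L0] = 99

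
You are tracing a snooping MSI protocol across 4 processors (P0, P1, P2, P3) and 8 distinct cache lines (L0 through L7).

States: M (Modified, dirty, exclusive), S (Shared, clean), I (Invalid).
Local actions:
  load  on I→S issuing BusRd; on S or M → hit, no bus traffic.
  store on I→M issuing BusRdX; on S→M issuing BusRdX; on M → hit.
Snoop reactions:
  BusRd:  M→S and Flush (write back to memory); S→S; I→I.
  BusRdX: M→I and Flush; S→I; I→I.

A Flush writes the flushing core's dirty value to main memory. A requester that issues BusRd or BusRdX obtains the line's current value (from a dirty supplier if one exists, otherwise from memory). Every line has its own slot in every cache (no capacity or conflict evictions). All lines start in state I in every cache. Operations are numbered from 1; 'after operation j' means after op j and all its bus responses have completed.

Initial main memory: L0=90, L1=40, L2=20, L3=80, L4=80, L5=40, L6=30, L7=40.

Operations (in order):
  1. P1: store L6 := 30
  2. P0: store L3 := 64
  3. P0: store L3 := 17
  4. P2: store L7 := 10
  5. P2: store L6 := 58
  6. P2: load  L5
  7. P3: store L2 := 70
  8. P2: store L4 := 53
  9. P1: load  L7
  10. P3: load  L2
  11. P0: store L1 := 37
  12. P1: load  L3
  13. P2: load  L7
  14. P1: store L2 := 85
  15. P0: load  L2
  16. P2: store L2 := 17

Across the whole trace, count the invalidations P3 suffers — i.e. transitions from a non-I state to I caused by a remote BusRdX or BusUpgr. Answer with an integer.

invalidations = 1

step 1: P1: store L6 := 30  ⟶  IMII  (L6)  txn=BusRdX  M[L6]=30
step 2: P0: store L3 := 64  ⟶  MIII  (L3)  txn=BusRdX  M[L3]=80
step 3: P0: store L3 := 17  ⟶  MIII  (L3)  txn=∅  M[L3]=80
step 4: P2: store L7 := 10  ⟶  IIMI  (L7)  txn=BusRdX  M[L7]=40
step 5: P2: store L6 := 58  ⟶  IIMI  (L6)  txn=BusRdX+Flush  M[L6]=30
step 6: P2: load  L5  ⟶  IISI  (L5)  txn=BusRd  M[L5]=40
step 7: P3: store L2 := 70  ⟶  IIIM  (L2)  txn=BusRdX  M[L2]=20
step 8: P2: store L4 := 53  ⟶  IIMI  (L4)  txn=BusRdX  M[L4]=80
step 9: P1: load  L7  ⟶  ISSI  (L7)  txn=BusRd+Flush  M[L7]=10
step 10: P3: load  L2  ⟶  IIIM  (L2)  txn=∅  M[L2]=20
step 11: P0: store L1 := 37  ⟶  MIII  (L1)  txn=BusRdX  M[L1]=40
step 12: P1: load  L3  ⟶  SSII  (L3)  txn=BusRd+Flush  M[L3]=17
step 13: P2: load  L7  ⟶  ISSI  (L7)  txn=∅  M[L7]=10
step 14: P1: store L2 := 85  ⟶  IMII  (L2)  txn=BusRdX+Flush  M[L2]=70
step 15: P0: load  L2  ⟶  SSII  (L2)  txn=BusRd+Flush  M[L2]=85
step 16: P2: store L2 := 17  ⟶  IIMI  (L2)  txn=BusRdX  M[L2]=85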